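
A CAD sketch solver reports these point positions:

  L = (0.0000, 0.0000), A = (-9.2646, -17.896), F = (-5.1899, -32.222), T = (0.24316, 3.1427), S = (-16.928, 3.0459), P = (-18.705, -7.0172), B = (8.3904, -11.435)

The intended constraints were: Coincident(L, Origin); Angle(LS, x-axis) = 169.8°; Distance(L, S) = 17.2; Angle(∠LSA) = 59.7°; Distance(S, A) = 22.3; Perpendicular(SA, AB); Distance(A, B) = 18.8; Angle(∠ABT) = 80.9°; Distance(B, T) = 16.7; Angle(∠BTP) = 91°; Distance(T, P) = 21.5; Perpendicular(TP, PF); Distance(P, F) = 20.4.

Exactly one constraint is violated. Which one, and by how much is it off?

Distance(P, F) = 20.4 — off by 8.20.

L = (0.00, 0.00) ✓; LS at 169.8° ✓; |LS| = 17.20 ✓; ∠LSA = 59.70° ✓; |SA| = 22.30 ✓; ∠(SA, AB) = 90.00° ✓; |AB| = 18.80 ✓; ∠ABT = 80.90° ✓; |BT| = 16.70 ✓; ∠BTP = 91.00° ✓; |TP| = 21.50 ✓; ∠(TP, PF) = 90.00° ✓; |PF| = 28.60 ✗.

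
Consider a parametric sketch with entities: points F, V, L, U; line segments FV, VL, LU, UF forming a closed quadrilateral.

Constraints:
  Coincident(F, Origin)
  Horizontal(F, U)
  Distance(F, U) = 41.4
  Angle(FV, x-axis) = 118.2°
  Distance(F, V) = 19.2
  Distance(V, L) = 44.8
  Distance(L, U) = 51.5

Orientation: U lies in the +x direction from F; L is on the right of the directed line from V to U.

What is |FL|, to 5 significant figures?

27.445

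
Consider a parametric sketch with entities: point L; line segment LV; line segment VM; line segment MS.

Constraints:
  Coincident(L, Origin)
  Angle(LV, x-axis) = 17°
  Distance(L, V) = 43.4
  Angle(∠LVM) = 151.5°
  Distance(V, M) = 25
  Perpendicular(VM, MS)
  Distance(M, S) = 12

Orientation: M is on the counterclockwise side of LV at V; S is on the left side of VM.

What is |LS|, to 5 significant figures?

63.738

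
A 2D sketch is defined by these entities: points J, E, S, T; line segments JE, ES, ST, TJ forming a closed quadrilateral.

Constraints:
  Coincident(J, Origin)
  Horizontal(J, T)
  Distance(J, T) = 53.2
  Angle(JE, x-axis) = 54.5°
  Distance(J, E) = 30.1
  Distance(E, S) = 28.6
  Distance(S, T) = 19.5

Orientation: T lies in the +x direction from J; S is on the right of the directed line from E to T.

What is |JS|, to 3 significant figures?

33.7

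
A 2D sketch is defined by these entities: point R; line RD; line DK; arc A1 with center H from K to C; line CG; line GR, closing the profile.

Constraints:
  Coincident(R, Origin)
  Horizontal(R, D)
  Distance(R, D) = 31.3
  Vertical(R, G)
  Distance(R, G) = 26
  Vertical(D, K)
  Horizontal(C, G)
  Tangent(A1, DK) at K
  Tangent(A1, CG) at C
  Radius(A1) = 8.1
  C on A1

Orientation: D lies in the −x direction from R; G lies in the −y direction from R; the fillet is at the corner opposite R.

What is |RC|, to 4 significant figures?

34.85

The virtual corner opposite R is at (-31.30, -26.00). A1 meets DK tangentially, so HK is at right angles to DK and A1 meets CG tangentially, so HC is at right angles to CG, with radius 8.1, so the center H sits 8.1 in from both sides at H = (-23.20, -17.90). That places the tangent points at K = (-31.30, -17.90) on DK and C = (-23.20, -26.00) on CG. Then |RC| = |C − R| = 34.85.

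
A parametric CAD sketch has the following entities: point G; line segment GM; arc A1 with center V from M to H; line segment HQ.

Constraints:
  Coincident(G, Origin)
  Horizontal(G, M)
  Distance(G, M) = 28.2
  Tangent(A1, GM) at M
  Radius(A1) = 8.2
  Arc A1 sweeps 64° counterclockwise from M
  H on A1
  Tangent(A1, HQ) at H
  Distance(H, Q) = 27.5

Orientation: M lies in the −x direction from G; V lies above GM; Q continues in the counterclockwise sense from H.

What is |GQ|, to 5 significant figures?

30.607

G is at the origin; GM is horizontal with |GM| = 28.2 and M on the −x side, so M = (-28.200, 0.0000). A1 meets GM tangentially, so VM is at right angles to GM, so V = M + (0, 8.2) = (-28.200, 8.2000). On A1, M sits at bearing -90° from V; a 64° counterclockwise sweep puts H at bearing -26°, so H = V + 8.2·(cos -26°, sin -26°) = (-20.830, 4.6054). The tangent condition forces VH to be normal to HQ, so HQ runs along (−sin -26°, cos -26°); with |HQ| = 27.5, Q = (-8.7747, 29.322). Then |GQ| = |Q − G| = 30.607.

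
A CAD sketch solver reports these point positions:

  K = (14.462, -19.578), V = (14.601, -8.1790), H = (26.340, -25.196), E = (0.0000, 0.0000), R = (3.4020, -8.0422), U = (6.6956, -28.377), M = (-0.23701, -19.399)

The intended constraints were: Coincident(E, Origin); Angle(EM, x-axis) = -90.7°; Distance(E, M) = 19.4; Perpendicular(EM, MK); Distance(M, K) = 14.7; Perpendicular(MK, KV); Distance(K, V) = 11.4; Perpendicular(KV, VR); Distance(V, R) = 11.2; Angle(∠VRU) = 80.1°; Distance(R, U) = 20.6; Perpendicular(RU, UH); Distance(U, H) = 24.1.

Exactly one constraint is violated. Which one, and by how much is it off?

Distance(U, H) = 24.1 — off by 4.20.

E = (0.00, 0.00) ✓; EM at -90.70° ✓; |EM| = 19.40 ✓; ∠(EM, MK) = 90.00° ✓; |MK| = 14.70 ✓; ∠(MK, KV) = 90.00° ✓; |KV| = 11.40 ✓; ∠(KV, VR) = 90.00° ✓; |VR| = 11.20 ✓; ∠VRU = 80.10° ✓; |RU| = 20.60 ✓; ∠(RU, UH) = 90.00° ✓; |UH| = 19.90 ✗.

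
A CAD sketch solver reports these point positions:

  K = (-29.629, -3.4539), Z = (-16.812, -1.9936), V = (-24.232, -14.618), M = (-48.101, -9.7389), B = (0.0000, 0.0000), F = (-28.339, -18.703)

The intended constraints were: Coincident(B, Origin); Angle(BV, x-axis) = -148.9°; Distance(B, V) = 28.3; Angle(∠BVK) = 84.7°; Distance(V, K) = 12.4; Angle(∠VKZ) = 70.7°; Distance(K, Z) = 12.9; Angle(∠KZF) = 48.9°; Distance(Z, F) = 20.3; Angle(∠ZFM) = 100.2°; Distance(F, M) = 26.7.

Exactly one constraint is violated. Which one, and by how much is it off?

Distance(F, M) = 26.7 — off by 5.00.

B = (0.00, 0.00) ✓; BV at -148.9° ✓; |BV| = 28.30 ✓; ∠BVK = 84.70° ✓; |VK| = 12.40 ✓; ∠VKZ = 70.70° ✓; |KZ| = 12.90 ✓; ∠KZF = 48.90° ✓; |ZF| = 20.30 ✓; ∠ZFM = 100.2° ✓; |FM| = 21.70 ✗.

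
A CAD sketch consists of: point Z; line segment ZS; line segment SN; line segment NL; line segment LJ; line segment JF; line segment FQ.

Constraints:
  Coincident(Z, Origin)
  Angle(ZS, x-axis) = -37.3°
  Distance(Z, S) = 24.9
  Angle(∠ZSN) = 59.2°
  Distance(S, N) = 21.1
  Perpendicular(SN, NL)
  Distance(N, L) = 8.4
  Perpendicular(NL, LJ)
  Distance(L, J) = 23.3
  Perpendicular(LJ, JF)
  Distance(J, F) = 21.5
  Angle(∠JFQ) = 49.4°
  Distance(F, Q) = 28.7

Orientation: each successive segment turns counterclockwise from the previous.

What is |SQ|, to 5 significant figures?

20.369

The perpendicularity gives JF at right angles to LJ, so JF runs at -6.5000°; with |JF| = 21.5, F = (32.574, -18.758). ∠JFQ = 49.4° gives FQ at 124.10° from the x-axis; with |FQ| = 28.7, Q = (16.484, 5.0074). Then |SQ| = |Q − S| = 20.369.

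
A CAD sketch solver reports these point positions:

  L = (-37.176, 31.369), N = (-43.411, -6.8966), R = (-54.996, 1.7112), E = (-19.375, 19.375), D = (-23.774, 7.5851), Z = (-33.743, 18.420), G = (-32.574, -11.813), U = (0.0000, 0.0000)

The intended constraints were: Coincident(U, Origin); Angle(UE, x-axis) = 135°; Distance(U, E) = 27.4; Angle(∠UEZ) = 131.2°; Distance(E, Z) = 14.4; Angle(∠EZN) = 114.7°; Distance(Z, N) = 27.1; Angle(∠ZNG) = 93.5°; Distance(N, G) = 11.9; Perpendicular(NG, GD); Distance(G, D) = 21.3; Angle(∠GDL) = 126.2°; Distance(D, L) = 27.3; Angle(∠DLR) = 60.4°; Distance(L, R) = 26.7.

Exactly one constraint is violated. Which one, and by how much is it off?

Distance(L, R) = 26.7 — off by 7.90.

U = (0.00, 0.00) ✓; UE at 135.0° ✓; |UE| = 27.40 ✓; ∠UEZ = 131.2° ✓; |EZ| = 14.40 ✓; ∠EZN = 114.7° ✓; |ZN| = 27.10 ✓; ∠ZNG = 93.50° ✓; |NG| = 11.90 ✓; ∠(NG, GD) = 90.00° ✓; |GD| = 21.30 ✓; ∠GDL = 126.2° ✓; |DL| = 27.30 ✓; ∠DLR = 60.40° ✓; |LR| = 34.60 ✗.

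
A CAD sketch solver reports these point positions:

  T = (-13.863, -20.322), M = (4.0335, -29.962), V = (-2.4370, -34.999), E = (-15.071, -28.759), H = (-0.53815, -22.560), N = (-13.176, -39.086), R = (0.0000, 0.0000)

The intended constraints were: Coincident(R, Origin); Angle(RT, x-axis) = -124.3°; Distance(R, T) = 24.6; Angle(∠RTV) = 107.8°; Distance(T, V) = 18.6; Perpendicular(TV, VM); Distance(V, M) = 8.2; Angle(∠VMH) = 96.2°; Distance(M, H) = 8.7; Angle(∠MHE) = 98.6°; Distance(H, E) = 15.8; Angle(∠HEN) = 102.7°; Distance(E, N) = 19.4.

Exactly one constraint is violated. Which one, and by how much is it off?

Distance(E, N) = 19.4 — off by 8.90.

R = (0.00, 0.00) ✓; RT at -124.3° ✓; |RT| = 24.60 ✓; ∠RTV = 107.8° ✓; |TV| = 18.60 ✓; ∠(TV, VM) = 90.00° ✓; |VM| = 8.200 ✓; ∠VMH = 96.20° ✓; |MH| = 8.700 ✓; ∠MHE = 98.60° ✓; |HE| = 15.80 ✓; ∠HEN = 102.7° ✓; |EN| = 10.50 ✗.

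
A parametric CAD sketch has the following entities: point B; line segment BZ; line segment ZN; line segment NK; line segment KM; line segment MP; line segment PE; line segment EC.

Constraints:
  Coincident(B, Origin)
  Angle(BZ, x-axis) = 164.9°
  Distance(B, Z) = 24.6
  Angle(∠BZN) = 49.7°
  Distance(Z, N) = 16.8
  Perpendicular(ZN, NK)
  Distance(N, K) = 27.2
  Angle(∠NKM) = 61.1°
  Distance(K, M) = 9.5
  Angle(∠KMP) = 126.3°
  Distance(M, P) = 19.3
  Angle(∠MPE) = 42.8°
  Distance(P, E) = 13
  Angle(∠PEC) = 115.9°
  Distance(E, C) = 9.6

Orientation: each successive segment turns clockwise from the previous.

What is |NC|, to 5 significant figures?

21.339

B is at the origin; BZ runs at 164.9° with length 24.6, so Z = (-23.751, 6.4084). ∠BZN = 49.7° gives ZN at 34.600° from the x-axis; with |ZN| = 16.8, N = (-9.9219, 15.948). The perpendicularity gives NK at right angles to ZN, so NK runs at -55.400°; with |NK| = 27.2, K = (5.5234, -6.4411). ∠NKM = 61.1° gives KM at -174.30° from the x-axis; with |KM| = 9.5, M = (-3.9296, -7.3847). ∠KMP = 126.3° gives MP at 132.00° from the x-axis; with |MP| = 19.3, P = (-16.844, 6.9580). ∠MPE = 42.8° gives PE at -5.2000° from the x-axis; with |PE| = 13.0, E = (-3.8973, 5.7798). ∠PEC = 115.9° gives EC at -69.300° from the x-axis; with |EC| = 9.6, C = (-0.50398, -3.2005). Then |NC| = |C − N| = 21.339.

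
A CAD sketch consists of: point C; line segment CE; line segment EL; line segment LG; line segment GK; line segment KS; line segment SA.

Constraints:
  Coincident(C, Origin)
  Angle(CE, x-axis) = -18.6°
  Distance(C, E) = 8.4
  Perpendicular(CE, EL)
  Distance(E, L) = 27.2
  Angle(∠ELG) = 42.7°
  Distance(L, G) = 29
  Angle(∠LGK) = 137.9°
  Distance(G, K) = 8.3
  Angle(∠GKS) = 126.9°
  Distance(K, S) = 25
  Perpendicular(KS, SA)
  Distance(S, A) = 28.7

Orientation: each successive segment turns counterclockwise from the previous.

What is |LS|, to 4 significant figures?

44.83

C is at the origin; CE runs at -18.6° with length 8.4, so E = (7.961, -2.679). The perpendicularity gives EL at right angles to CE, so EL runs at 71.40°; with |EL| = 27.2, L = (16.64, 23.10). ∠ELG = 42.7° gives LG at -151.3° from the x-axis; with |LG| = 29.0, G = (-8.800, 9.174). ∠LGK = 137.9° gives GK at -109.2° from the x-axis; with |GK| = 8.3, K = (-11.53, 1.335). ∠GKS = 126.9° gives KS at -56.10° from the x-axis; with |KS| = 25.0, S = (2.414, -19.42). Then |LS| = |S − L| = 44.83.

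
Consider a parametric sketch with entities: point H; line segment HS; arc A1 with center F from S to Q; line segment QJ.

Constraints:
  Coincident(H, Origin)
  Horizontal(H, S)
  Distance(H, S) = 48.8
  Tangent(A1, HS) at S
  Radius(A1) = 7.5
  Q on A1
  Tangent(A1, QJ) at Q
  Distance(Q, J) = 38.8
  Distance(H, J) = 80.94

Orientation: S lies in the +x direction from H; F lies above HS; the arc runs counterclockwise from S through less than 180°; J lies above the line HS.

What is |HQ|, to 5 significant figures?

56.000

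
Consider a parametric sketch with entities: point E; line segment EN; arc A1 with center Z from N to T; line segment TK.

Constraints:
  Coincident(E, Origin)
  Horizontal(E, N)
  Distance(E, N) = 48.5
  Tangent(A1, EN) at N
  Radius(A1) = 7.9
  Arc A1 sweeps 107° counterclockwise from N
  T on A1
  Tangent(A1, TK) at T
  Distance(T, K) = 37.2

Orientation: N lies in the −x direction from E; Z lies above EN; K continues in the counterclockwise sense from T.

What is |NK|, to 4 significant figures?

45.90

E is at the origin; E and N share the same y with |EN| = 48.5 and N on the −x side, so N = (-48.50, 0.000). A1 meets EN tangentially, so ZN is at right angles to EN, so Z = N + (0, 7.9) = (-48.50, 7.900). On A1, N sits at bearing -90° from Z; a 107° counterclockwise sweep puts T at bearing 17°, so T = Z + 7.9·(cos 17°, sin 17°) = (-40.95, 10.21). A1 meets TK tangentially, so ZT is at right angles to TK, so TK runs along (−sin 17°, cos 17°); with |TK| = 37.2, K = (-51.82, 45.78). Then |NK| = |K − N| = 45.90.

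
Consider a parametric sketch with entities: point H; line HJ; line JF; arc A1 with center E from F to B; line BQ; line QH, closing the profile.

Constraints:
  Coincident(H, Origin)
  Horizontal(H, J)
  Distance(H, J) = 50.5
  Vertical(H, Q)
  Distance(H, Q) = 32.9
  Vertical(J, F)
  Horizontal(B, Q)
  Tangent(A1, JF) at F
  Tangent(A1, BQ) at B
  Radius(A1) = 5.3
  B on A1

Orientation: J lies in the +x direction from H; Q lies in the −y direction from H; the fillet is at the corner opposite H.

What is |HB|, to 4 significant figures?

55.91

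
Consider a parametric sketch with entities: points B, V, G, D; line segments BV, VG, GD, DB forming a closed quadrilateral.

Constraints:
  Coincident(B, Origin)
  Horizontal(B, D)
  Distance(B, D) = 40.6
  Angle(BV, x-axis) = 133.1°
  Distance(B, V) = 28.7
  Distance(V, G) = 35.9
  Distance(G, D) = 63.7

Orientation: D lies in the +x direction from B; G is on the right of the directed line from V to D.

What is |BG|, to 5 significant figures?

26.022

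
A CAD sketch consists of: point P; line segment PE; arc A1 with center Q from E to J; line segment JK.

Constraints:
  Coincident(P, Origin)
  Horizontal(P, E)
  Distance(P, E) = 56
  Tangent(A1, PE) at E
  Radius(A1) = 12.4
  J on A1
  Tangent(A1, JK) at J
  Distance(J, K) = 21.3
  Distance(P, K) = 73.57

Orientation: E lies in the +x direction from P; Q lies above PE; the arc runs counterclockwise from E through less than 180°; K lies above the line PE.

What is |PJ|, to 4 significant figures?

69.75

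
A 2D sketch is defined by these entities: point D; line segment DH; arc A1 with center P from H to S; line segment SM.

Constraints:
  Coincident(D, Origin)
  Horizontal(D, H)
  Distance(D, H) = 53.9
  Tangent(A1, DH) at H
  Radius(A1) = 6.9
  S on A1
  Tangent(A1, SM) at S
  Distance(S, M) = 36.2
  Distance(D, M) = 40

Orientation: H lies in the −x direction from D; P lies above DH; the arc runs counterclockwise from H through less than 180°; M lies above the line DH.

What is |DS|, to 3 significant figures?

48.6

D is at the origin; D and H share the same y with |DH| = 53.9 and H on the −x side, so H = (-53.9, 0.00). Since A1 is tangent to DH there, PH ⟂ DH, so P = H + (0, 6.9) = (-53.9, 6.90). Since PS ⟂ SM (tangency), |PM| = √(6.9² + 36.2²) = 36.9 regardless of where S sits on A1. So M lies on both circle(D, 40.0) and circle(P, 36.9); the above-DH intersection is M = (-25.7, 30.6). S is the foot of the tangent from M: S = (-48.5, 2.55).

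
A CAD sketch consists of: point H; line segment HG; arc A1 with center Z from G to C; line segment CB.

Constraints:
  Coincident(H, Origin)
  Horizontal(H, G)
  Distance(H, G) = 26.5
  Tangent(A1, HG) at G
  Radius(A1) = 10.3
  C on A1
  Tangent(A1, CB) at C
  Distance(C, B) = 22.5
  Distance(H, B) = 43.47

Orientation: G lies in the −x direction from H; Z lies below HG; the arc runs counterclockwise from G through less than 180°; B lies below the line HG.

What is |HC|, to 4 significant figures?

38.70

Checks: H = (0.00, 0.00) ✓; |ZC| = 10.30 ✓; ∠(ZC, CB) = 90.00° ✓; |CB| = 22.50 ✓; |HB| = 43.47 ✓.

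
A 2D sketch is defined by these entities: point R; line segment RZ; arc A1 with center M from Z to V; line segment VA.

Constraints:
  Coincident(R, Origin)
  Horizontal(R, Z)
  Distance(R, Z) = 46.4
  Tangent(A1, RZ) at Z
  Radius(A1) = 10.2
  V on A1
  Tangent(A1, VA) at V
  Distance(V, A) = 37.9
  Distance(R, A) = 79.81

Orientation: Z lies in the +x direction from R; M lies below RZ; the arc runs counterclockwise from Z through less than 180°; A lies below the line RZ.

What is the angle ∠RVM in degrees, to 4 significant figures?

109.7°

Checks: ∠(MZ, ZR) = 90.00° ✓; |MZ| = 10.20 ✓; |MV| = 10.20 ✓; ∠(MV, VA) = 90.00° ✓; |VA| = 37.90 ✓; |RA| = 79.81 ✓.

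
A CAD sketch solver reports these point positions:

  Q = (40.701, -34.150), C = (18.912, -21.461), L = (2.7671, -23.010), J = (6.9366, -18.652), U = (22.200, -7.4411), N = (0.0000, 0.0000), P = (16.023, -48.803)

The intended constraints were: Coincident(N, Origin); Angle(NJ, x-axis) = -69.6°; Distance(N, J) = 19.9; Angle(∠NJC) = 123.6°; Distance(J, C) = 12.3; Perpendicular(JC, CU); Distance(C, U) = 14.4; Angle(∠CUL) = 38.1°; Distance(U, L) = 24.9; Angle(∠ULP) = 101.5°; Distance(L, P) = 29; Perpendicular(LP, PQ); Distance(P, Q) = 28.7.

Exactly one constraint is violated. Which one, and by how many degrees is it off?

Perpendicular(LP, PQ) — off by 3.50°.

N = (0.00, 0.00) ✓; NJ at -69.60° ✓; |NJ| = 19.90 ✓; ∠NJC = 123.6° ✓; |JC| = 12.30 ✓; ∠(JC, CU) = 90.00° ✓; |CU| = 14.40 ✓; ∠CUL = 38.10° ✓; |UL| = 24.90 ✓; ∠ULP = 101.5° ✓; |LP| = 29.00 ✓; ∠(LP, PQ) = 93.50° ✗; |PQ| = 28.70 ✓.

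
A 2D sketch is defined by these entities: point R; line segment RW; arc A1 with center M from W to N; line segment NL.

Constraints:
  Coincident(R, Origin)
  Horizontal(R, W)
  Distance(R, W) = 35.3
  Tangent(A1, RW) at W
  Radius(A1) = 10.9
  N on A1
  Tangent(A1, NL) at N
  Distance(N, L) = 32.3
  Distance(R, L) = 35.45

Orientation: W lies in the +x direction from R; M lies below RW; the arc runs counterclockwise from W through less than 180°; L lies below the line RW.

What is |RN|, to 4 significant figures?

26.36

Checks: |MN| = 10.90 ✓; ∠(MN, NL) = 90.00° ✓; |NL| = 32.30 ✓; |RL| = 35.45 ✓.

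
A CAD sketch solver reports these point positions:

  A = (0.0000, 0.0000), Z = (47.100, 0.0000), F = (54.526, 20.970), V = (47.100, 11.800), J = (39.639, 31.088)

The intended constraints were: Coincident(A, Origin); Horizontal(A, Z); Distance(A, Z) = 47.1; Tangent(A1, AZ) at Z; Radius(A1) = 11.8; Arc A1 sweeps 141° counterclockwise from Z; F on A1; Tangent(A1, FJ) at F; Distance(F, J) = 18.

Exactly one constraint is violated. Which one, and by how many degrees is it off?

Tangent(A1, FJ) at F — off by 4.80°.

A = (0.00, 0.00) ✓; A.y = 0.00, Z.y = 0.00 ✓; |AZ| = 47.10 ✓; ∠(VZ, ZA) = 90.00° ✓; |VZ| = 11.80 ✓; bearing(V→F) − bearing(V→Z) = 141.0° ✓; |VF| = 11.80 ✓; ∠(VF, FJ) = 85.20° ✗; |FJ| = 18.00 ✓.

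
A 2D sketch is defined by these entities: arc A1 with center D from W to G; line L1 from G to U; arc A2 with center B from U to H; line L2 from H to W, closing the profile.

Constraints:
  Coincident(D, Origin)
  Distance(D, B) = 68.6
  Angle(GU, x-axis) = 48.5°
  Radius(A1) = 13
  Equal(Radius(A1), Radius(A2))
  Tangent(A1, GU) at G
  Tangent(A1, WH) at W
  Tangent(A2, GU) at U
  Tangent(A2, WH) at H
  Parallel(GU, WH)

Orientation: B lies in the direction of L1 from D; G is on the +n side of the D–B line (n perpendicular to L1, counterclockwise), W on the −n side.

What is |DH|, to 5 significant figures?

69.821

The slot axis is L1's direction at 48.5°, so u = (cos 48.5°, sin 48.5°) = (0.66262, 0.74896) and n = (−sin 48.5°, cos 48.5°) = (-0.74896, 0.66262). D is at the origin and B lies 68.6 along u from D, so B = 68.6·u = (45.456, 51.378). Tangency of A1 to both parallel lines with radius 13.0 puts G and W at D ± 13.0·n: G = (-9.7364, 8.6141), W = (9.7364, -8.6141). Equal radii place U and H the same way about B: U = B + 13.0·n = (35.719, 59.992), H = B − 13.0·n = (55.192, 42.764). Then |DH| = |H − D| = 69.821.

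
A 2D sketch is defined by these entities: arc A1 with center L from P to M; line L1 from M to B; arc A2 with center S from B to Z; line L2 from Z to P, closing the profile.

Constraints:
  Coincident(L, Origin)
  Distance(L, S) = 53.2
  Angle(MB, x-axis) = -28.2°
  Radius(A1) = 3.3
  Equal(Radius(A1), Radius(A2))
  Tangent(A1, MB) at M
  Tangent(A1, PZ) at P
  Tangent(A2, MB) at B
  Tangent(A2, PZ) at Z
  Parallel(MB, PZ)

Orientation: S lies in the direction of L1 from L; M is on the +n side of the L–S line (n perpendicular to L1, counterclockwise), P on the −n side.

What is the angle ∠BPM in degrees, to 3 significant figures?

82.9°

The slot axis is L1's direction at -28.2°, so u = (cos -28.2°, sin -28.2°) = (0.881, -0.473) and n = (−sin -28.2°, cos -28.2°) = (0.473, 0.881). L is at the origin and S lies 53.2 along u from L, so S = 53.2·u = (46.9, -25.1). Tangency of A1 to both parallel lines with radius 3.3 puts M and P at L ± 3.3·n: M = (1.56, 2.91), P = (-1.56, -2.91). Equal radii place B and Z the same way about S: B = S + 3.3·n = (48.4, -22.2), Z = S − 3.3·n = (45.3, -28.0). Then cos ∠BPM = PB·PM / (|PB||PM|), giving 82.9°.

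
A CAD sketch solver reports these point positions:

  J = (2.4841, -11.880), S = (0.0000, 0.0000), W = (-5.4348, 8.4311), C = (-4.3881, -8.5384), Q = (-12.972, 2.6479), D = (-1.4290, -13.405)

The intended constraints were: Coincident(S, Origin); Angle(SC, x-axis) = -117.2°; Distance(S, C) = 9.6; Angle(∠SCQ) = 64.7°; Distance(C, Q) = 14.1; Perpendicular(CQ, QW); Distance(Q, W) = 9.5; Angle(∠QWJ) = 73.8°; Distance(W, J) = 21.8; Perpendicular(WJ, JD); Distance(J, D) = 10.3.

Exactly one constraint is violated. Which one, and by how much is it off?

Distance(J, D) = 10.3 — off by 6.10.

S = (0.00, 0.00) ✓; SC at -117.2° ✓; |SC| = 9.600 ✓; ∠SCQ = 64.70° ✓; |CQ| = 14.10 ✓; ∠(CQ, QW) = 90.00° ✓; |QW| = 9.500 ✓; ∠QWJ = 73.80° ✓; |WJ| = 21.80 ✓; ∠(WJ, JD) = 90.01° ✓; |JD| = 4.200 ✗.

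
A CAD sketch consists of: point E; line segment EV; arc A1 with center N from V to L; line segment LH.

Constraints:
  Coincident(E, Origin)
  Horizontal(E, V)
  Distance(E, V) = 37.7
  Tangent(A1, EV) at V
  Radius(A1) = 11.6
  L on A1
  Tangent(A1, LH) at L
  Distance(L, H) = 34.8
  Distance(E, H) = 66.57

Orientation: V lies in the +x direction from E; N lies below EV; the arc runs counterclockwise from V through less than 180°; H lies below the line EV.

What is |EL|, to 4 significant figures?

33.26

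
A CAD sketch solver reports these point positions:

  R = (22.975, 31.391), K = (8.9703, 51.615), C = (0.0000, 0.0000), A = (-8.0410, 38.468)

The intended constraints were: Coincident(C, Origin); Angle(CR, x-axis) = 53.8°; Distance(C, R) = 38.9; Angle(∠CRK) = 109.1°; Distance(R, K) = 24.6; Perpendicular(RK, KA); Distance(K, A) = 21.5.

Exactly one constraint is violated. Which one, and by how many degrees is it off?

Perpendicular(RK, KA) — off by 3.00°.

C = (0.00, 0.00) ✓; CR at 53.80° ✓; |CR| = 38.90 ✓; ∠CRK = 109.1° ✓; |RK| = 24.60 ✓; ∠(RK, KA) = 93.00° ✗; |KA| = 21.50 ✓.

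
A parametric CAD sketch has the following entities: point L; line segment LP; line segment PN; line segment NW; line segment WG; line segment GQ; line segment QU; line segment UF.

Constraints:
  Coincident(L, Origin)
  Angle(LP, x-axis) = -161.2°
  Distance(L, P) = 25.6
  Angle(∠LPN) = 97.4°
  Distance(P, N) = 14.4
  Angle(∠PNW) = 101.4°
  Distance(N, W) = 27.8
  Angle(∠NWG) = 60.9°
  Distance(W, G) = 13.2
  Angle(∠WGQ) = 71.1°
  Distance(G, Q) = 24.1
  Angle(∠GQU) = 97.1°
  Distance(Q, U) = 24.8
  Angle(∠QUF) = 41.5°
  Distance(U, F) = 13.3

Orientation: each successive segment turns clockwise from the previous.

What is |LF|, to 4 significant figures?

34.19

L is at the origin; LP runs at -161.2° with length 25.6, so P = (-24.23, -8.250). ∠LPN = 97.4° gives PN at 116.2° from the x-axis; with |PN| = 14.4, N = (-30.59, 4.671). ∠PNW = 101.4° gives NW at 37.60° from the x-axis; with |NW| = 27.8, W = (-8.566, 21.63). ∠NWG = 60.9° gives WG at -81.50° from the x-axis; with |WG| = 13.2, G = (-6.615, 8.578). ∠WGQ = 71.1° gives GQ at 169.6° from the x-axis; with |GQ| = 24.1, Q = (-30.32, 12.93). ∠GQU = 97.1° gives QU at 86.70° from the x-axis; with |QU| = 24.8, U = (-28.89, 37.69). ∠QUF = 41.5° gives UF at -51.80° from the x-axis; with |UF| = 13.3, F = (-20.67, 27.24). Then |LF| = |F − L| = 34.19.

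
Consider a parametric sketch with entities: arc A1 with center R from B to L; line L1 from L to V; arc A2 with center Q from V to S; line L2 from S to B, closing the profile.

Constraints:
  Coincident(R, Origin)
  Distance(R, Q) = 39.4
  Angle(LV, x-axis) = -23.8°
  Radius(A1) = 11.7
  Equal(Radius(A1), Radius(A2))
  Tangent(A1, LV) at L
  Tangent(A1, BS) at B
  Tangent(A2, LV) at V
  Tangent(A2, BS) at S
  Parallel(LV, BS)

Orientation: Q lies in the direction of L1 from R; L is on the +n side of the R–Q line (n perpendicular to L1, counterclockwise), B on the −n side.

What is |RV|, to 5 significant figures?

41.100

Tangency of A1 to both parallel lines with radius 11.7 puts L and B at R ± 11.7·n: L = (4.7215, 10.705), B = (-4.7215, -10.705). Equal radii place V and S the same way about Q: V = Q + 11.7·n = (40.771, -5.1947), S = Q − 11.7·n = (31.328, -26.605). Then |RV| = |V − R| = 41.100.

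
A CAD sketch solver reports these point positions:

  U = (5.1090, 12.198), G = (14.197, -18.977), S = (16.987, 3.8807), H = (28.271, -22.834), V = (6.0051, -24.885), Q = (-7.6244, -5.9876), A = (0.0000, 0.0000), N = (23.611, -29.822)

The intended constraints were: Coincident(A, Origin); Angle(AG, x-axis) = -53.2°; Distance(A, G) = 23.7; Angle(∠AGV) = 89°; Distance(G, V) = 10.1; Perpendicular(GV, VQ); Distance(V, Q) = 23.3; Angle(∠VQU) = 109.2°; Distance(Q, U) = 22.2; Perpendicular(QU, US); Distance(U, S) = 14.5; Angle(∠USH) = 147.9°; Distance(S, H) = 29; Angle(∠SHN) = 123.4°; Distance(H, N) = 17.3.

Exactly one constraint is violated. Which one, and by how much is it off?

Distance(H, N) = 17.3 — off by 8.90.

A = (0.00, 0.00) ✓; AG at -53.20° ✓; |AG| = 23.70 ✓; ∠AGV = 89.00° ✓; |GV| = 10.10 ✓; ∠(GV, VQ) = 90.00° ✓; |VQ| = 23.30 ✓; ∠VQU = 109.2° ✓; |QU| = 22.20 ✓; ∠(QU, US) = 90.00° ✓; |US| = 14.50 ✓; ∠USH = 147.9° ✓; |SH| = 29.00 ✓; ∠SHN = 123.4° ✓; |HN| = 8.399 ✗.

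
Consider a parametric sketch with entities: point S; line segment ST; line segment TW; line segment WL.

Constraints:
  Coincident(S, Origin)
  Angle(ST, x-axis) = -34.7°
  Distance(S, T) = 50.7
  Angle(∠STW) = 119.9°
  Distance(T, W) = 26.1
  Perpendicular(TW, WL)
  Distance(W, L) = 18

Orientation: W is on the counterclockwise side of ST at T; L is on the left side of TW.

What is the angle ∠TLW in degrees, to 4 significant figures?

55.41°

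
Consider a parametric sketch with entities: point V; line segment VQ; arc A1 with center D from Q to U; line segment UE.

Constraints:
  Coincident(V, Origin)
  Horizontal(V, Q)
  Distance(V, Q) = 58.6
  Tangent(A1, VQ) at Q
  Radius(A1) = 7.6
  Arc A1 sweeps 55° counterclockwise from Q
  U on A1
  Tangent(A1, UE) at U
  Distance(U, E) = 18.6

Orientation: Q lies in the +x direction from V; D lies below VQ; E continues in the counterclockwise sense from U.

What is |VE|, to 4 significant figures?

45.62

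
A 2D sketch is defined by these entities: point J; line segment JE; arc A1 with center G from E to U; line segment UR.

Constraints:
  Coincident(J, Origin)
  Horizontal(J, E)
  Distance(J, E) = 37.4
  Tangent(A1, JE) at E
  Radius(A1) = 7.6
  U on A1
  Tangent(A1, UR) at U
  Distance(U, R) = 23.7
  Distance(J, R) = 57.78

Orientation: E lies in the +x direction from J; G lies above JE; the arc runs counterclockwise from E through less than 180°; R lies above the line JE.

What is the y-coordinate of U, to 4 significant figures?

5.970

J is at the origin; JE is horizontal with |JE| = 37.4 and E on the +x side, so E = (37.40, 0.000). A1 meets JE tangentially, so GE is at right angles to JE, so G = E + (0, 7.6) = (37.40, 7.600). Since GU ⟂ UR (tangency), |GR| = √(7.6² + 23.7²) = 24.89 regardless of where U sits on A1. So R lies on both circle(J, 57.78) and circle(G, 24.89); the above-JE intersection is R = (49.91, 29.12). U is the foot of the tangent from R: U = (44.82, 5.970).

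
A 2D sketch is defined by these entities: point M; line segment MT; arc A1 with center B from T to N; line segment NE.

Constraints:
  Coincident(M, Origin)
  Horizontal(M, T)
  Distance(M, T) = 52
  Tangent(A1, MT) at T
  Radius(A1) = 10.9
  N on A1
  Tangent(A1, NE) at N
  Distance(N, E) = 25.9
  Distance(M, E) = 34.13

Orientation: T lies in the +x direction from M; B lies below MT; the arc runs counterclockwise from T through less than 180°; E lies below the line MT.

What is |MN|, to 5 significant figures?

44.293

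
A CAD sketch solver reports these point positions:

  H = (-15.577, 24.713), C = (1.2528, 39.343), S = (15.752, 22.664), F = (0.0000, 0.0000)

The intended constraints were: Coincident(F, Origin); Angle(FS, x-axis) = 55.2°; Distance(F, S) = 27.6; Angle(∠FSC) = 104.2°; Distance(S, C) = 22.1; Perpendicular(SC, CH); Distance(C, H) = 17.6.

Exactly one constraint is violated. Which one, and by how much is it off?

Distance(C, H) = 17.6 — off by 4.70.

F = (0.00, 0.00) ✓; FS at 55.20° ✓; |FS| = 27.60 ✓; ∠FSC = 104.2° ✓; |SC| = 22.10 ✓; ∠(SC, CH) = 90.00° ✓; |CH| = 22.30 ✗.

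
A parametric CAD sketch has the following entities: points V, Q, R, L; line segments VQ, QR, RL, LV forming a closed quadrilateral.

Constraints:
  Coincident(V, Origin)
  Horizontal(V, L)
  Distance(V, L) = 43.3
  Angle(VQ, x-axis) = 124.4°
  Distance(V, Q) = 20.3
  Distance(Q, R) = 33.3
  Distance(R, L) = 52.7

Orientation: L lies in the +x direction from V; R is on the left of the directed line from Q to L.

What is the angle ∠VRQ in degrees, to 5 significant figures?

27.395°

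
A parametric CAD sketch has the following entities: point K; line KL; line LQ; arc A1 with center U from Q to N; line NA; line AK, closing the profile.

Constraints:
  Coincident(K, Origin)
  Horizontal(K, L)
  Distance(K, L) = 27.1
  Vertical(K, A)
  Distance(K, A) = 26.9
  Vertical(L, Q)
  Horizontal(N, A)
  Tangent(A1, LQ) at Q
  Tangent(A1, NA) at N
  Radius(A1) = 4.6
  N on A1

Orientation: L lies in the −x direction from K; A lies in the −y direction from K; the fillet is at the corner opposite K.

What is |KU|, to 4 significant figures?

31.68

K and A share the same x with |KA| = 26.9 and A on the −y side, so A = (0.000, -26.90). The virtual corner opposite K is at (-27.10, -26.90). Since A1 is tangent to LQ there, UQ ⟂ LQ and tangency of A1 to NA means the radius UN is perpendicular to NA, with radius 4.6, so the center U sits 4.6 in from both sides at U = (-22.50, -22.30). Then |KU| = |U − K| = 31.68.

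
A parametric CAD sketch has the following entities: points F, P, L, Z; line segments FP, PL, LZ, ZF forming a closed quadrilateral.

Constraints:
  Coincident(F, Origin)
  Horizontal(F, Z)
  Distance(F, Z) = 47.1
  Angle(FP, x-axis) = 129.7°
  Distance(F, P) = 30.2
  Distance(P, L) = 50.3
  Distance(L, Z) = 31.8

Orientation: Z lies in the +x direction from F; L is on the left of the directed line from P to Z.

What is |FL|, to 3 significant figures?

41.2

F is at the origin; FZ is horizontal with |FZ| = 47.1 and Z in +x, so Z = (47.1, 0). FP runs at 129.7° with |FP| = 30.2, so P = (-19.3, 23.2). L is determined by |PL| = 50.3 and |LZ| = 31.8 together: it lies at the intersection of circle(P, 50.3) and circle(Z, 31.8). With |PZ| = 70.3, the foot of the radical line on PZ is 46.0 from P and the perpendicular offset is √(50.3² − 46.0²) = 20.4. Taking the left-of-PZ solution: L = (30.8, 27.3).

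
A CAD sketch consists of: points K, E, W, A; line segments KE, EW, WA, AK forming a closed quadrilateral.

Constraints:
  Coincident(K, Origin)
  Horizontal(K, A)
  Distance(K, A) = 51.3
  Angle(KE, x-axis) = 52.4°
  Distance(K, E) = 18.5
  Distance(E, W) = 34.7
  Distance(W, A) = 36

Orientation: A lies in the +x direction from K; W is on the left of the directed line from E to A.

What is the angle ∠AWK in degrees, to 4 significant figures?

67.81°

Checks: |EW| = 34.70 ✓; |WA| = 36.00 ✓.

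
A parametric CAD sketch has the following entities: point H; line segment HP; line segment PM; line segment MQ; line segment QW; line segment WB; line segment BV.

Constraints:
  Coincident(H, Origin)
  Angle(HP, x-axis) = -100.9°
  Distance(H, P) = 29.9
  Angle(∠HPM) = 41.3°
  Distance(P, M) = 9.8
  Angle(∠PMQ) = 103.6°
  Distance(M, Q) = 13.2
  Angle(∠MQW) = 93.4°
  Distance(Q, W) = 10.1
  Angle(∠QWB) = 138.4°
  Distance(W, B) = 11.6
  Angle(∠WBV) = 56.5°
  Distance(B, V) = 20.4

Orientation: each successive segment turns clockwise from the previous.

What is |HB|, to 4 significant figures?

31.03

H is at the origin; HP runs at -100.9° with length 29.9, so P = (-5.654, -29.36). ∠HPM = 41.3° gives PM at 120.4° from the x-axis; with |PM| = 9.8, M = (-10.61, -20.91). ∠PMQ = 103.6° gives MQ at 44.00° from the x-axis; with |MQ| = 13.2, Q = (-1.118, -11.74). ∠MQW = 93.4° gives QW at -42.60° from the x-axis; with |QW| = 10.1, W = (6.317, -18.57). ∠QWB = 138.4° gives WB at -84.20° from the x-axis; with |WB| = 11.6, B = (7.489, -30.12). Then |HB| = |B − H| = 31.03.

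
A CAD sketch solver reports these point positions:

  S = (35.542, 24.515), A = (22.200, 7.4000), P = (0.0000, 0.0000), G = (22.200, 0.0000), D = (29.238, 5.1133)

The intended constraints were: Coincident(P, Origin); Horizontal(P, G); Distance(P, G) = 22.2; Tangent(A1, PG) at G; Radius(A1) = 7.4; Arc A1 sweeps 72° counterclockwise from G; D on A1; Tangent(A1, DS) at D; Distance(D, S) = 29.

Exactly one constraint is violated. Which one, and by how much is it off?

Distance(D, S) = 29 — off by 8.60.

P = (0.00, 0.00) ✓; P.y = 0.00, G.y = 0.00 ✓; |PG| = 22.20 ✓; ∠(AG, GP) = 90.00° ✓; |AG| = 7.400 ✓; bearing(A→D) − bearing(A→G) = 72.00° ✓; |AD| = 7.400 ✓; ∠(AD, DS) = 90.00° ✓; |DS| = 20.40 ✗.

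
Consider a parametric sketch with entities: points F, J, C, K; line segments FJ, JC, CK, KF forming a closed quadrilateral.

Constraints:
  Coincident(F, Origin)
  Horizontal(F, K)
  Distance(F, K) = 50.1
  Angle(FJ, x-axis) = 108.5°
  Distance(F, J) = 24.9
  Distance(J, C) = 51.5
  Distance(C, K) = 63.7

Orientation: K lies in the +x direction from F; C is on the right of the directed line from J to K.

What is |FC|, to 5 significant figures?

28.790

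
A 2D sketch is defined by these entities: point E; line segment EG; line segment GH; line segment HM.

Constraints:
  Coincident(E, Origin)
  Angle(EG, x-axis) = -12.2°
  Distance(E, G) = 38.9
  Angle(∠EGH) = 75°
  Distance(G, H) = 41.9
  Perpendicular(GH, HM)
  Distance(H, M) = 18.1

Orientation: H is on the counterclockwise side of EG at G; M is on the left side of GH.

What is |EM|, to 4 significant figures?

37.32

∠EGH = 75.0°, so GH runs at -12.2° + (180° − 75.0°) = 92.80° from the x-axis; with |GH| = 41.9, H = G + 41.9·(cos 92.80°, sin 92.80°) = (35.97, 33.63). The perpendicularity gives HM at right angles to GH; with |HM| = 18.1 on the left of GH, M = H + 18.1·(-0.9988, -0.04885) = (17.90, 32.75). Then |EM| = |M − E| = 37.32.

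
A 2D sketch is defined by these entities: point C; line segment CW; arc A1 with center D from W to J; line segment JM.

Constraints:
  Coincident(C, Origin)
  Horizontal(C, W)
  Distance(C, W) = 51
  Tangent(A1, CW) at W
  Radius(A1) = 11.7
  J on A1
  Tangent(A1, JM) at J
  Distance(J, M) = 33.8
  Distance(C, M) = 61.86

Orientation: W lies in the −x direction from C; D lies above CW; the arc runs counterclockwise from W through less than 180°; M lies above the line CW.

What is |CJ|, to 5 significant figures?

41.217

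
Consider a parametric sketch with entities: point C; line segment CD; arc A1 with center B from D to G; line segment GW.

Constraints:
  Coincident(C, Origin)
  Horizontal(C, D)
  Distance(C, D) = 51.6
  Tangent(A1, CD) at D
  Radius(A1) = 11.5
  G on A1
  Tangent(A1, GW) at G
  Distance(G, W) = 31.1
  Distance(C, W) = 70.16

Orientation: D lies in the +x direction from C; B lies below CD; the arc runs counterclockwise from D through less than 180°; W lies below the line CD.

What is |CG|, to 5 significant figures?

44.277

Checks: |BG| = 11.50 ✓; ∠(BG, GW) = 90.00° ✓; |GW| = 31.10 ✓; |CW| = 70.16 ✓.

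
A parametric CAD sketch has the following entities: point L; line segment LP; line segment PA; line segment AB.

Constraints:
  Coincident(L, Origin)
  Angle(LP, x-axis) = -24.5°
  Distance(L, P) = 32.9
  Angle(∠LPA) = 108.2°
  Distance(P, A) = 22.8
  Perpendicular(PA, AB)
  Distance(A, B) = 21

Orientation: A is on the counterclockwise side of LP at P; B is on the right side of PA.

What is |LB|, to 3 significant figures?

61.8

∠LPA = 108.2°, so PA runs at -24.5° + (180° − 108.2°) = 47.3° from the x-axis; with |PA| = 22.8, A = P + 22.8·(cos 47.3°, sin 47.3°) = (45.4, 3.11). The perpendicularity gives AB at right angles to PA; with |AB| = 21.0 on the right of PA, B = A + 21.0·(0.735, -0.678) = (60.8, -11.1). Then |LB| = |B − L| = 61.8.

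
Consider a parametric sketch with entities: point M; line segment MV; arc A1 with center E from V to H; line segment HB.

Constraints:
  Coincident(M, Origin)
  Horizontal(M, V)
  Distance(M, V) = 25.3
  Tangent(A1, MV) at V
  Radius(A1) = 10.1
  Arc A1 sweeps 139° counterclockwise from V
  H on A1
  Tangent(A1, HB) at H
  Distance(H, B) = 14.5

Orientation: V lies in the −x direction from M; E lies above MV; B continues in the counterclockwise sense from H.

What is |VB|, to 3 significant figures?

27.6

M is at the origin; M and V share the same y with |MV| = 25.3 and V on the −x side, so V = (-25.3, 0.00). Since A1 is tangent to MV there, EV ⟂ MV, so E = V + (0, 10.1) = (-25.3, 10.1). On A1, V sits at bearing -90° from E; a 139° counterclockwise sweep puts H at bearing 49°, so H = E + 10.1·(cos 49°, sin 49°) = (-18.7, 17.7). Tangency of A1 to HB means the radius EH is perpendicular to HB, so HB runs along (−sin 49°, cos 49°); with |HB| = 14.5, B = (-29.6, 27.2). Then |VB| = |B − V| = 27.6.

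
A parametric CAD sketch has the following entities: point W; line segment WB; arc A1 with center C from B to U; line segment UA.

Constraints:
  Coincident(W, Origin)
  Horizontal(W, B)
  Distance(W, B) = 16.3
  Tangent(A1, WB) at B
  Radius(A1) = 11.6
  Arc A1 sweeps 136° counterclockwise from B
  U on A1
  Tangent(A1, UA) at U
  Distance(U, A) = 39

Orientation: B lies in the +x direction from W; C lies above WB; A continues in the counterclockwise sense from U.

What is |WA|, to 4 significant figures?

47.18

W is at the origin; W and B share the same y with |WB| = 16.3 and B on the +x side, so B = (16.30, 0.000). Since A1 is tangent to WB there, CB ⟂ WB, so C = B + (0, 11.6) = (16.30, 11.60). On A1, B sits at bearing -90° from C; a 136° counterclockwise sweep puts U at bearing 46°, so U = C + 11.6·(cos 46°, sin 46°) = (24.36, 19.94). Tangency of A1 to UA means the radius CU is perpendicular to UA, so UA runs along (−sin 46°, cos 46°); with |UA| = 39.0, A = (-3.696, 47.04). Then |WA| = |A − W| = 47.18.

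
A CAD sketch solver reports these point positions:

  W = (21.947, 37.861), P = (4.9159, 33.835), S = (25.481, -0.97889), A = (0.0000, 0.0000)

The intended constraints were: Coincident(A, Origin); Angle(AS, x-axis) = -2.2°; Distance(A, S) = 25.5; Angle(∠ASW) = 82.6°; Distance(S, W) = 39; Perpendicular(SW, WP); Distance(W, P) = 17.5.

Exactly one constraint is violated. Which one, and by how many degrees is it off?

Perpendicular(SW, WP) — off by 8.10°.

A = (0.00, 0.00) ✓; AS at -2.200° ✓; |AS| = 25.50 ✓; ∠ASW = 82.60° ✓; |SW| = 39.00 ✓; ∠(SW, WP) = 98.10° ✗; |WP| = 17.50 ✓.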